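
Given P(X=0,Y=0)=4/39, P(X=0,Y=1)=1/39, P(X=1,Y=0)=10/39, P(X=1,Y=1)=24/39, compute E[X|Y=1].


P(Y=1) = 25/39
E[X|Y=1] = (0*1 + 1*24)/25 = 24/25

24/25


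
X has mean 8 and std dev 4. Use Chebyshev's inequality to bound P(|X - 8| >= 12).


k = 12/4 = 3
Chebyshev: P(|X-mu| >= k*sigma) <= 1/k^2 = 1/3^2 = 1/9

1/9


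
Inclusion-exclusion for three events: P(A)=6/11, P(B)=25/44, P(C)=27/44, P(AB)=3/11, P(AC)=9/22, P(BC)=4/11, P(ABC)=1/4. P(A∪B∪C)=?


P(A∪B∪C) = P(A)+P(B)+P(C) - P(AB)-P(AC)-P(BC) + P(ABC)
= 6/11+25/44+27/44 - 3/11-9/22-4/11 + 1/4
= 41/44

41/44


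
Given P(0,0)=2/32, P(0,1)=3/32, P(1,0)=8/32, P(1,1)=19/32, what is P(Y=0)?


P(Y=0) = P(0,0)+P(1,0) = 2/32 + 8/32 = 10/32 = 5/16

5/16


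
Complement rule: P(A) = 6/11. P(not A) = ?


P(A') = 1 - P(A) = 1 - 6/11 = 5/11

5/11


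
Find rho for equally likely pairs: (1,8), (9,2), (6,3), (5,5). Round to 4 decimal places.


Cov(X,Y) = -6.3750, Var(X) = 8.1875, Var(Y) = 5.2500
rho = Cov/(sqrt(VarX)*sqrt(VarY)) = -0.9724

-0.9724


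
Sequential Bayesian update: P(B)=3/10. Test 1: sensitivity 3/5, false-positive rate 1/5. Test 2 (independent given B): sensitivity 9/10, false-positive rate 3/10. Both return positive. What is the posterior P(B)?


After test 1: P(+) = 3/5*3/10 + 1/5*7/10 = 8/25
P(B|+) = (9/50)/(8/25) = 9/16
After test 2 (use post1 as new prior): P(+) = 9/10*9/16 + 3/10*7/16 = 51/80
P(B|+,+) = (81/160)/(51/80) = 27/34

27/34


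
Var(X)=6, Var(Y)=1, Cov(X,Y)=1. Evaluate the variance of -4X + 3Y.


Var(-4X + 3Y) = (-4)^2*Var(X) + 3^2*Var(Y) + 2*(-4)*3*Cov(X,Y)
= 16*6 + 9*1 - 24*1
= 96 + 9 - 24 = 81

81


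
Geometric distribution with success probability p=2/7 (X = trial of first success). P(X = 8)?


P(X=8) = (1-p)^7 * p = (5/7)^7 * 2/7
= 78125/823543 * 2/7 = 156250/5764801

156250/5764801


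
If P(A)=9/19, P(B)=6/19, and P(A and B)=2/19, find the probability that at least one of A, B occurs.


P(A∪B) = P(A) + P(B) - P(A∩B)
= 9/19 + 6/19 - 2/19 = 13/19

13/19


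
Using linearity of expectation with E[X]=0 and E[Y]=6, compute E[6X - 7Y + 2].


E[6X - 7Y + 2] = 6*E[X] - 7*E[Y] + 2
= (6)*(0) + (-7)*(6) + (2)
= 0 - 42 + 2 = -40

-40


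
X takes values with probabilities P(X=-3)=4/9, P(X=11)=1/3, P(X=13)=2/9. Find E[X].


E[X] = sum(x * P(x))
= -3*4/9 + 11*1/3 + 13*2/9
= 47/9

47/9


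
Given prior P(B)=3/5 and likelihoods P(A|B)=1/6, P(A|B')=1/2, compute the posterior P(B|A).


P(A) = P(A|B)P(B) + P(A|B')P(B') = 1/6*3/5 + 1/2*2/5 = 3/10
P(B|A) = P(A|B)P(B)/P(A) = (1/10)/(3/10) = 1/3

1/3


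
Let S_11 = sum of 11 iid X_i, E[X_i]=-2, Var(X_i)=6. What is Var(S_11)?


By independence, Var(S_n) = n*Var(X_1) = 11*6 = 66

66


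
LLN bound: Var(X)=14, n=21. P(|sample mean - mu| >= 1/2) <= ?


Var(Xbar) = Var(X)/n = 14/21
Chebyshev: P(|Xbar-mu| >= 1/2) <= Var(Xbar)/(1/2)^2 = (2/3)/(1/4) = 8/3
Bound exceeds 1, so trivial bound: 1

1


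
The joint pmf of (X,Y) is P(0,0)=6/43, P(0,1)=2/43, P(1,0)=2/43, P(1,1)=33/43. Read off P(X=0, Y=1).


Read from table: P(X=0, Y=1) = 2/43

2/43


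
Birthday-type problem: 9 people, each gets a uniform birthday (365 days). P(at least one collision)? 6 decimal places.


P(all different) = prod((365-i)/365 for i=0..8) = 0.905376
P(at least one match) = 1 - 0.905376 = 0.094624

0.094624


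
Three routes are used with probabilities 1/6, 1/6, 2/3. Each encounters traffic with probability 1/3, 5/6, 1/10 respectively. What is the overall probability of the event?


P(A) = P(A|B1)P(B1) + P(A|B2)P(B2) + P(A|B3)P(B3)
= 1/3*1/6 + 5/6*1/6 + 1/10*2/3
= 1/18 + 5/36 + 1/15 = 47/180

47/180


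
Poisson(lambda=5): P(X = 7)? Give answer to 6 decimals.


P(X=7) = e^(-5) * 5^7 / 7!
≈ 0.006737946999 * 78125 / 5040
≈ 0.104445

0.104445


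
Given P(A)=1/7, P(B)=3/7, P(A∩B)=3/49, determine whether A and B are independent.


P(A)*P(B) = 1/7*3/7 = 3/49
P(A∩B) = 3/49, which equals P(A)P(B), so independent

Yes, A and B are independent


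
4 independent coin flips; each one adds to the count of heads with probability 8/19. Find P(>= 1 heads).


P(at least one) = 1 - P(none)
P(none) = (1 - 8/19)^4 = (11/19)^4 = 14641/130321
P(at least one) = 1 - 14641/130321 = 115680/130321

115680/130321


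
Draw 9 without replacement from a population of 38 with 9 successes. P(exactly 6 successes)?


P(X=6) = C(9,6)*C(29,3) / C(38,9)
= 84*3654 / 163011640
= 306936/163011640 = 38367/20376455

38367/20376455


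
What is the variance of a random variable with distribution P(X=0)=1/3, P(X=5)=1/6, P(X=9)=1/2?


E[X] = 16/3, E[X^2] = 134/3
Var(X) = E[X^2] - (E[X])^2 = 134/3 - (16/3)^2 = 146/9

146/9


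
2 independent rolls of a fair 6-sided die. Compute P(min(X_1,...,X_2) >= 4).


P(min >= 4) = P(all X_i >= 4) = (P(X_1 >= 4))^2
= (3/6)^2 = (1/2)^2 = 1/4

1/4


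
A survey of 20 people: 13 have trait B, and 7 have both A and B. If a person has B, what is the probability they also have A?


P(A|B) = P(A∩B)/P(B) = (7/20)/(13/20) = 7/13

7/13


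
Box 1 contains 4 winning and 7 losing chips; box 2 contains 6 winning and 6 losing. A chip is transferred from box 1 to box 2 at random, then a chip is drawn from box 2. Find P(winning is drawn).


P(transfer winning) = 4/11; P(transfer losing) = 7/11
If winning transferred: Urn II has 7 winning of 13, so P(winning|winning moved) = 7/13
If losing transferred: Urn II has 6 winning of 13, so P(winning|losing moved) = 6/13
By total probability: P(winning) = 4/11*7/13 + 7/11*6/13 = 70/143

70/143


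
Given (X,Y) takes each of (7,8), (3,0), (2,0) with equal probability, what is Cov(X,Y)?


E[X]=4, E[Y]=8/3, E[XY]=56/3
Cov(X,Y) = E[XY] - E[X]E[Y] = 56/3 - 4*8/3 = 8

8


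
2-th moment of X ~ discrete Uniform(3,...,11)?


E[X^2] = (1/9) * sum(x^2 for x=3..11)
= 501/9 = 167/3

167/3


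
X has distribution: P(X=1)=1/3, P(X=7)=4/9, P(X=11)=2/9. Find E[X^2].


E[X^2] = sum(g(x)*P(x))
= 1*1/3 + 49*4/9 + 121*2/9
= 49

49


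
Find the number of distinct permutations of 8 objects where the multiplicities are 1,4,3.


8! = 40320
Denominator: 1!=1 * 4!=24 * 3!=6
Coefficient = 40320 / 144 = 280

280


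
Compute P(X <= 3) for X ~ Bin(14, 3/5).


P(X<=3) = P(X=0) + P(X=1) + P(X=2) + P(X=3)
= 16384/6103515625 + 344064/6103515625 + 3354624/6103515625 + 20127744/6103515625
= 23842816/6103515625

23842816/6103515625


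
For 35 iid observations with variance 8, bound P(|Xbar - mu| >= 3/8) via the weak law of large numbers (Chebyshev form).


Var(Xbar) = Var(X)/n = 8/35
Chebyshev: P(|Xbar-mu| >= 3/8) <= Var(Xbar)/(3/8)^2 = (8/35)/(9/64) = 512/315
Bound exceeds 1, so trivial bound: 1

1


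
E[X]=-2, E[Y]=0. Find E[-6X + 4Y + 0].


E[-6X + 4Y + 0] = -6*E[X] + 4*E[Y] + 0
= (-6)*(-2) + (4)*(0) + (0)
= 12 + 0 + 0 = 12

12


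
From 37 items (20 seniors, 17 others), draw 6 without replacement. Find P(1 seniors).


P(X=1) = C(20,1)*C(17,5) / C(37,6)
= 20*6188 / 2324784
= 123760/2324784 = 65/1221

65/1221


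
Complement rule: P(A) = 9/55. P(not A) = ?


P(A') = 1 - P(A) = 1 - 9/55 = 46/55

46/55


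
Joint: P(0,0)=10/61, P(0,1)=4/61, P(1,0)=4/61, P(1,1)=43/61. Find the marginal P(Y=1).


P(Y=1) = P(0,1)+P(1,1) = 4/61 + 43/61 = 47/61

47/61


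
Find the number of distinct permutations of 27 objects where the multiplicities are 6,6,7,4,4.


27! = 10888869450418352160768000000
Denominator: 6!=720 * 6!=720 * 7!=5040 * 4!=24 * 4!=24
Coefficient = 10888869450418352160768000000 / 1504935936000 = 7235437196988000

7235437196988000


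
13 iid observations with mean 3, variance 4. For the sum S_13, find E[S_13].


E[S_n] = n*E[X_1] = 13*3 = 39

39


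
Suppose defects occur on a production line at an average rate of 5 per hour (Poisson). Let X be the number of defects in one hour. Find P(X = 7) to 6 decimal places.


P(X=7) = e^(-5) * 5^7 / 7!
≈ 0.006737946999 * 78125 / 5040
≈ 0.104445

0.104445


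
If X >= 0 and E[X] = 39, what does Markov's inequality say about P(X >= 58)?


Markov: P(X >= a) <= E[X]/a
P(X >= 58) <= 39/58

39/58


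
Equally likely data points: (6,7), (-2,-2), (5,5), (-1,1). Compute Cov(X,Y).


E[X]=2, E[Y]=11/4, E[XY]=35/2
Cov(X,Y) = E[XY] - E[X]E[Y] = 35/2 - 2*11/4 = 12

12


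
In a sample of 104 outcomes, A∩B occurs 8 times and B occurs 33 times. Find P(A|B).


P(A|B) = P(A∩B)/P(B) = (8/104)/(33/104) = 8/33

8/33


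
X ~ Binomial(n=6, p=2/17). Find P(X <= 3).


P(X<=3) = P(X=0) + P(X=1) + P(X=2) + P(X=3)
= 11390625/24137569 + 9112500/24137569 + 3037500/24137569 + 540000/24137569
= 24080625/24137569

24080625/24137569


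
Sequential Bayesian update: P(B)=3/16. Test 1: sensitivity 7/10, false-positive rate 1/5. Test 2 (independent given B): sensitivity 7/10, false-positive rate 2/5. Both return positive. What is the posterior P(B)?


After test 1: P(+) = 7/10*3/16 + 1/5*13/16 = 47/160
P(B|+) = (21/160)/(47/160) = 21/47
After test 2 (use post1 as new prior): P(+) = 7/10*21/47 + 2/5*26/47 = 251/470
P(B|+,+) = (147/470)/(251/470) = 147/251

147/251


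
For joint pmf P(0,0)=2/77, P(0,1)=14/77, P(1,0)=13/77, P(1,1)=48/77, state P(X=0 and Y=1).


Read from table: P(X=0, Y=1) = 14/77 = 2/11

2/11


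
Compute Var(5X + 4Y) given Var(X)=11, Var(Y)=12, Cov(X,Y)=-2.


Var(5X + 4Y) = 5^2*Var(X) + 4^2*Var(Y) + 2*5*4*Cov(X,Y)
= 25*11 + 16*12 + 40*(-2)
= 275 + 192 - 80 = 387

387


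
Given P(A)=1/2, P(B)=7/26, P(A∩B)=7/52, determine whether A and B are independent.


P(A)*P(B) = 1/2*7/26 = 7/52
P(A∩B) = 7/52, which equals P(A)P(B), so independent

Yes, A and B are independent


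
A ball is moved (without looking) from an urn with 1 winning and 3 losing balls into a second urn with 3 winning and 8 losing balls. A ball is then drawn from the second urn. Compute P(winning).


P(transfer winning) = 1/4; P(transfer losing) = 3/4
If winning transferred: Urn II has 4 winning of 12, so P(winning|winning moved) = 1/3
If losing transferred: Urn II has 3 winning of 12, so P(winning|losing moved) = 1/4
By total probability: P(winning) = 1/4*1/3 + 3/4*1/4 = 13/48

13/48


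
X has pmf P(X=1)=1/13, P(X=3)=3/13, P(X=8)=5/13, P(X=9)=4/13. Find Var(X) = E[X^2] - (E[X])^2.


E[X] = 86/13, E[X^2] = 672/13
Var(X) = E[X^2] - (E[X])^2 = 672/13 - (86/13)^2 = 1340/169

1340/169


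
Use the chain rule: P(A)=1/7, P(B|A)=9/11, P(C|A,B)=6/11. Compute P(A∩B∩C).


P(A∩B∩C) = P(A) * P(B|A) * P(C|A∩B)
= 1/7 * 9/11 * 6/11
= 9/77 * 6/11 = 54/847

54/847


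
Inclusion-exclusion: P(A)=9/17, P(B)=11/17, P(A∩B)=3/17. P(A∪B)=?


P(A∪B) = P(A) + P(B) - P(A∩B)
= 9/17 + 11/17 - 3/17 = 1

1


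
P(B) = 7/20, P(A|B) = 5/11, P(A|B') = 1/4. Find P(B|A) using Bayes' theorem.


P(A) = P(A|B)P(B) + P(A|B')P(B') = 5/11*7/20 + 1/4*13/20 = 283/880
P(B|A) = P(A|B)P(B)/P(A) = (7/44)/(283/880) = 140/283

140/283


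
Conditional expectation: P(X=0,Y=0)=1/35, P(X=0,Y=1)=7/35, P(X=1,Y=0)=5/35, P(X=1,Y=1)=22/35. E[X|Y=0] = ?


P(Y=0) = 6/35
E[X|Y=0] = (0*1 + 1*5)/6 = 5/6

5/6


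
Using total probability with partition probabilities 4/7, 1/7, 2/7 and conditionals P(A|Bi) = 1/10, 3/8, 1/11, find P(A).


P(A) = P(A|B1)P(B1) + P(A|B2)P(B2) + P(A|B3)P(B3)
= 1/10*4/7 + 3/8*1/7 + 1/11*2/7
= 2/35 + 3/56 + 2/77 = 421/3080

421/3080


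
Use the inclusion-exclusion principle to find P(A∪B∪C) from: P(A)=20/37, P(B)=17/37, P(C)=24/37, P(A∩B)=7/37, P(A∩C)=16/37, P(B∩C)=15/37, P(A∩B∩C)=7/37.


P(A∪B∪C) = P(A)+P(B)+P(C) - P(AB)-P(AC)-P(BC) + P(ABC)
= 20/37+17/37+24/37 - 7/37-16/37-15/37 + 7/37
= 30/37

30/37


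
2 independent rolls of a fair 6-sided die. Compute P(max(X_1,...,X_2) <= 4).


P(max <= 4) = P(all X_i <= 4) = (P(X_1 <= 4))^2
= (4/6)^2 = (2/3)^2 = 4/9

4/9


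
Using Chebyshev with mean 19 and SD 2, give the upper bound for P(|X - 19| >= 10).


k = 10/2 = 5
Chebyshev: P(|X-mu| >= k*sigma) <= 1/k^2 = 1/5^2 = 1/25

1/25


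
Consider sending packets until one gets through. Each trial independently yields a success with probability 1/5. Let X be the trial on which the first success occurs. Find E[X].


For geometric (trials until first success), E[X] = 1/p = 1/(1/5) = 5

5


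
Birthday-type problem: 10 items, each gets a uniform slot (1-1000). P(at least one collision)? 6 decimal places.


P(all different) = prod((1000-i)/1000 for i=0..9) = 0.955861
P(at least one match) = 1 - 0.955861 = 0.044139

0.044139


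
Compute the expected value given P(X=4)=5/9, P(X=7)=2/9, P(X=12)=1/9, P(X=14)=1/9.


E[X] = sum(x * P(x))
= 4*5/9 + 7*2/9 + 12*1/9 + 14*1/9
= 20/3

20/3


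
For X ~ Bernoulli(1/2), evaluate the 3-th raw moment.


For Bernoulli: X in {0,1}
E[X^3] = 0^3*(1-1/2) + 1^3*1/2 = 1/2

1/2


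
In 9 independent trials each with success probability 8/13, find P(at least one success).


P(at least one) = 1 - P(none)
P(none) = (1 - 8/13)^9 = (5/13)^9 = 1953125/10604499373
P(at least one) = 1 - 1953125/10604499373 = 10602546248/10604499373

10602546248/10604499373


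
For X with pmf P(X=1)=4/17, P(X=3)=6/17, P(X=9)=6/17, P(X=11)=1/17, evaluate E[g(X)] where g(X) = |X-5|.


E[|X-5|] = sum(g(x)*P(x))
= 4*4/17 + 2*6/17 + 4*6/17 + 6*1/17
= 58/17

58/17


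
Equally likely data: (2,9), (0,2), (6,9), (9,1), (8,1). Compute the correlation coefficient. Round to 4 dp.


Cov(X,Y) = -4.2000, Var(X) = 12.0000, Var(Y) = 14.2400
rho = Cov/(sqrt(VarX)*sqrt(VarY)) = -0.3213

-0.3213


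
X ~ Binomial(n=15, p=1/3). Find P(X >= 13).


P(X>=13) = P(X=13) + P(X=14) + P(X=15)
= 140/4782969 + 10/4782969 + 1/14348907
= 451/14348907

451/14348907


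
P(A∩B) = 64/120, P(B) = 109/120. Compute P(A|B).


P(A|B) = P(A∩B)/P(B) = (64/120)/(109/120) = 64/109

64/109


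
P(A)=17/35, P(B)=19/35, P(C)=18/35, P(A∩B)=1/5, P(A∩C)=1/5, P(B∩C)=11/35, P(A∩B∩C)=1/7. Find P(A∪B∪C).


P(A∪B∪C) = P(A)+P(B)+P(C) - P(AB)-P(AC)-P(BC) + P(ABC)
= 17/35+19/35+18/35 - 1/5-1/5-11/35 + 1/7
= 34/35

34/35


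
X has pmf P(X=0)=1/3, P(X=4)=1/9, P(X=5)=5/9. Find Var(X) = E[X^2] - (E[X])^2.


E[X] = 29/9, E[X^2] = 47/3
Var(X) = E[X^2] - (E[X])^2 = 47/3 - (29/9)^2 = 428/81

428/81


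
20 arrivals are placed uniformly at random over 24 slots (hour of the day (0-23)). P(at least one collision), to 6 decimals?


P(all different) = prod((24-i)/24 for i=0..19) = 0.000006
P(at least one match) = 1 - 0.000006 = 0.999994

0.999994


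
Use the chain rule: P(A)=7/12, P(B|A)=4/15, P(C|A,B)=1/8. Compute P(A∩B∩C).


P(A∩B∩C) = P(A) * P(B|A) * P(C|A∩B)
= 7/12 * 4/15 * 1/8
= 7/45 * 1/8 = 7/360

7/360


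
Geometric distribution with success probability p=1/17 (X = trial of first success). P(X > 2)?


P(X > 2) = P(first 2 trials all fail) = (1-p)^2 = (16/17)^2 = 256/289

256/289


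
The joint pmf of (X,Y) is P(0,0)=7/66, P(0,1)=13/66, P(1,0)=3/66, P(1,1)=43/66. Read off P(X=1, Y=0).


Read from table: P(X=1, Y=0) = 3/66 = 1/22

1/22


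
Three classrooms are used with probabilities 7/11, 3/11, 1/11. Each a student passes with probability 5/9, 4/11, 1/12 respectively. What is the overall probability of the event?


P(A) = P(A|B1)P(B1) + P(A|B2)P(B2) + P(A|B3)P(B3)
= 5/9*7/11 + 4/11*3/11 + 1/12*1/11
= 35/99 + 12/121 + 1/132 = 2005/4356

2005/4356


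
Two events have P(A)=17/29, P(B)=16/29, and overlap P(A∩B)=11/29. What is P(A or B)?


P(A∪B) = P(A) + P(B) - P(A∩B)
= 17/29 + 16/29 - 11/29 = 22/29

22/29


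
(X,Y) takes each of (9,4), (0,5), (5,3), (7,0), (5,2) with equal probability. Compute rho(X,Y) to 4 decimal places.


Cov(X,Y) = -2.3600, Var(X) = 8.9600, Var(Y) = 2.9600
rho = Cov/(sqrt(VarX)*sqrt(VarY)) = -0.4583

-0.4583


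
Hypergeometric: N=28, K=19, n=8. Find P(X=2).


P(X=2) = C(19,2)*C(9,6) / C(28,8)
= 171*84 / 3108105
= 14364/3108105 = 76/16445

76/16445


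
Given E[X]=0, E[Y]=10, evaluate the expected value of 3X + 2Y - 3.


E[3X + 2Y - 3] = 3*E[X] + 2*E[Y] - 3
= (3)*(0) + (2)*(10) + (-3)
= 0 + 20 - 3 = 17

17


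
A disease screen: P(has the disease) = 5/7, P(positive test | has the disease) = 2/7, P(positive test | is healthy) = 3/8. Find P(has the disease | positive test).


P(A) = P(A|B)P(B) + P(A|B')P(B') = 2/7*5/7 + 3/8*2/7 = 61/196
P(B|A) = P(A|B)P(B)/P(A) = (10/49)/(61/196) = 40/61

40/61


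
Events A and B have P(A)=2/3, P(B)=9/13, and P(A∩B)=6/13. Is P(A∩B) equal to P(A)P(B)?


P(A)*P(B) = 2/3*9/13 = 6/13
P(A∩B) = 6/13, which equals P(A)P(B), so independent

Yes, A and B are independent


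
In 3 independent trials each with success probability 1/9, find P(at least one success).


P(at least one) = 1 - P(none)
P(none) = (1 - 1/9)^3 = (8/9)^3 = 512/729
P(at least one) = 1 - 512/729 = 217/729

217/729


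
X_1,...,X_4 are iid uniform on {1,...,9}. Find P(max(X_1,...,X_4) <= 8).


P(max <= 8) = P(all X_i <= 8) = (P(X_1 <= 8))^4
= (8/9)^4 = 4096/6561

4096/6561


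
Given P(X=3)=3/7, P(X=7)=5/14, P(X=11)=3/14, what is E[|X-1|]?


E[|X-1|] = sum(g(x)*P(x))
= 2*3/7 + 6*5/14 + 10*3/14
= 36/7

36/7


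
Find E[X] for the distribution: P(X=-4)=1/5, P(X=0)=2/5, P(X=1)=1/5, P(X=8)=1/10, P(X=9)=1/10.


E[X] = sum(x * P(x))
= -4*1/5 + 0*2/5 + 1*1/5 + 8*1/10 + 9*1/10
= 11/10

11/10


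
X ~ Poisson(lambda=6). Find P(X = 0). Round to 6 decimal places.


P(X=0) = e^(-6) * 6^0 / 0!
≈ 0.002478752177 * 1 / 1
≈ 0.002479

0.002479


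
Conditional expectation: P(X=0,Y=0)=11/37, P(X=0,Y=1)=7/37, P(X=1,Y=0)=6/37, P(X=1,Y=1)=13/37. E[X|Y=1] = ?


P(Y=1) = 20/37
E[X|Y=1] = (0*7 + 1*13)/20 = 13/20

13/20


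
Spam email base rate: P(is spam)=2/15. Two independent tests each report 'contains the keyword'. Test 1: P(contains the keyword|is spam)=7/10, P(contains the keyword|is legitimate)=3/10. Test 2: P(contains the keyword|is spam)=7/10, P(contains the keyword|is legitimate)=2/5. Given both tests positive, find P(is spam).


After test 1: P(+) = 7/10*2/15 + 3/10*13/15 = 53/150
P(B|+) = (7/75)/(53/150) = 14/53
After test 2 (use post1 as new prior): P(+) = 7/10*14/53 + 2/5*39/53 = 127/265
P(B|+,+) = (49/265)/(127/265) = 49/127

49/127


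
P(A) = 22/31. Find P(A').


P(A') = 1 - P(A) = 1 - 22/31 = 9/31

9/31


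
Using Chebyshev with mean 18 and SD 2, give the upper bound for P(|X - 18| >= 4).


k = 4/2 = 2
Chebyshev: P(|X-mu| >= k*sigma) <= 1/k^2 = 1/2^2 = 1/4

1/4


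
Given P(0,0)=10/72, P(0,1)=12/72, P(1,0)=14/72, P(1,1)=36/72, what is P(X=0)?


P(X=0) = P(0,0)+P(0,1) = 10/72 + 12/72 = 22/72 = 11/36

11/36


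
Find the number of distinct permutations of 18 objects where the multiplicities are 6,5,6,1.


18! = 6402373705728000
Denominator: 6!=720 * 5!=120 * 6!=720 * 1!=1
Coefficient = 6402373705728000 / 62208000 = 102918816

102918816


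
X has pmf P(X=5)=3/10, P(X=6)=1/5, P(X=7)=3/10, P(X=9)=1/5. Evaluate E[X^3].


E[X^3] = sum(x^3 * P(x))
= 125*3/10 + 216*1/5 + 343*3/10 + 729*1/5
= 1647/5

1647/5


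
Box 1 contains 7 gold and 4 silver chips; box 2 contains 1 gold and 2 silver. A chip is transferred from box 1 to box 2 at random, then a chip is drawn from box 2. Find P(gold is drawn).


P(transfer gold) = 7/11; P(transfer silver) = 4/11
If gold transferred: Urn II has 2 gold of 4, so P(gold|gold moved) = 1/2
If silver transferred: Urn II has 1 gold of 4, so P(gold|silver moved) = 1/4
By total probability: P(gold) = 7/11*1/2 + 4/11*1/4 = 9/22

9/22


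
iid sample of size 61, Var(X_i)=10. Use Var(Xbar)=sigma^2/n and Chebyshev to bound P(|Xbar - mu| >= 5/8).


Var(Xbar) = Var(X)/n = 10/61
Chebyshev: P(|Xbar-mu| >= 5/8) <= Var(Xbar)/(5/8)^2 = (10/61)/(25/64) = 128/305

128/305


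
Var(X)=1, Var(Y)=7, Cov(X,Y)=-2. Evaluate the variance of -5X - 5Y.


Var(-5X - 5Y) = (-5)^2*Var(X) + (-5)^2*Var(Y) + 2*(-5)*(-5)*Cov(X,Y)
= 25*1 + 25*7 + 50*(-2)
= 25 + 175 - 100 = 100

100


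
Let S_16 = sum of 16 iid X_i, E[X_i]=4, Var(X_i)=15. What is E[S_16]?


E[S_n] = n*E[X_1] = 16*4 = 64

64


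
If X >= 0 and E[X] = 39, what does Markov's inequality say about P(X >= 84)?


Markov: P(X >= a) <= E[X]/a
P(X >= 84) <= 39/84 = 13/28

13/28


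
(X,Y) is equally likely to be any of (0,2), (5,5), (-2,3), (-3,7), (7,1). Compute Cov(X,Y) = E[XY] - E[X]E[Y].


E[X]=7/5, E[Y]=18/5, E[XY]=1
Cov(X,Y) = E[XY] - E[X]E[Y] = 1 - 7/5*18/5 = -101/25

-101/25


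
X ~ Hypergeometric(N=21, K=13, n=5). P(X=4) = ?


P(X=4) = C(13,4)*C(8,1) / C(21,5)
= 715*8 / 20349
= 5720/20349

5720/20349


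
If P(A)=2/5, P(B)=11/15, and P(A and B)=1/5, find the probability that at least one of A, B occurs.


P(A∪B) = P(A) + P(B) - P(A∩B)
= 2/5 + 11/15 - 1/5 = 14/15

14/15


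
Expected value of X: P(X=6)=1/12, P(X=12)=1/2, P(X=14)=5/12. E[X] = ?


E[X] = sum(x * P(x))
= 6*1/12 + 12*1/2 + 14*5/12
= 37/3

37/3


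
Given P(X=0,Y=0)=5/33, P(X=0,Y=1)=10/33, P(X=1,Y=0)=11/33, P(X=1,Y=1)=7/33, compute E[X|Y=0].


P(Y=0) = 16/33
E[X|Y=0] = (0*5 + 1*11)/16 = 11/16

11/16


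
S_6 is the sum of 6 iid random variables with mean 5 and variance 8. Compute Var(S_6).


By independence, Var(S_n) = n*Var(X_1) = 6*8 = 48

48


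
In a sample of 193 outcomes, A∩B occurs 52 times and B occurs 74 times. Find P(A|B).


P(A|B) = P(A∩B)/P(B) = (52/193)/(74/193) = 52/74 = 26/37

26/37


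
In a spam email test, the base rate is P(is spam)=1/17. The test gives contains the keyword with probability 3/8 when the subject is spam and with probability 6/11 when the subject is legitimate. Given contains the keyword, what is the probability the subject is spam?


P(A) = P(A|B)P(B) + P(A|B')P(B') = 3/8*1/17 + 6/11*16/17 = 801/1496
P(B|A) = P(A|B)P(B)/P(A) = (3/136)/(801/1496) = 11/267

11/267


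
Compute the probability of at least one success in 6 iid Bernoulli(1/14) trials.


P(at least one) = 1 - P(none)
P(none) = (1 - 1/14)^6 = (13/14)^6 = 4826809/7529536
P(at least one) = 1 - 4826809/7529536 = 2702727/7529536

2702727/7529536


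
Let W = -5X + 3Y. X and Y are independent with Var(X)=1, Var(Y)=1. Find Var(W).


Independence => Cov(X,Y)=0
Var(-5X + 3Y) = (-5)^2*Var(X) + 3^2*Var(Y)
= 25*1 + 9*1 = 34

34


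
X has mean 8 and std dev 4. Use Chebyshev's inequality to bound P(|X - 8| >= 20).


k = 20/4 = 5
Chebyshev: P(|X-mu| >= k*sigma) <= 1/k^2 = 1/5^2 = 1/25

1/25


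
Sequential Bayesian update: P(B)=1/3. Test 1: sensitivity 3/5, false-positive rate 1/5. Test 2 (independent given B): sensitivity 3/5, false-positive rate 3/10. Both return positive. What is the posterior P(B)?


After test 1: P(+) = 3/5*1/3 + 1/5*2/3 = 1/3
P(B|+) = (1/5)/(1/3) = 3/5
After test 2 (use post1 as new prior): P(+) = 3/5*3/5 + 3/10*2/5 = 12/25
P(B|+,+) = (9/25)/(12/25) = 3/4

3/4


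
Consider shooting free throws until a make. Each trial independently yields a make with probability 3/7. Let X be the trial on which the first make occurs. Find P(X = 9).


P(X=9) = (1-p)^8 * p = (4/7)^8 * 3/7
= 65536/5764801 * 3/7 = 196608/40353607

196608/40353607


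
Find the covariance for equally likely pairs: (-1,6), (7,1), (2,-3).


E[X]=8/3, E[Y]=4/3, E[XY]=-5/3
Cov(X,Y) = E[XY] - E[X]E[Y] = -5/3 - 8/3*4/3 = -47/9

-47/9


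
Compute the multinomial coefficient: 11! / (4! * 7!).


11! = 39916800
Denominator: 4!=24 * 7!=5040
Coefficient = 39916800 / 120960 = 330

330


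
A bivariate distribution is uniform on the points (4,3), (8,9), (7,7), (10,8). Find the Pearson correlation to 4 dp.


Cov(X,Y) = 4.3125, Var(X) = 4.6875, Var(Y) = 5.1875
rho = Cov/(sqrt(VarX)*sqrt(VarY)) = 0.8745

0.8745


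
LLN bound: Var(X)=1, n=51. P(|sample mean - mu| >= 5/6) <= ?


Var(Xbar) = Var(X)/n = 1/51
Chebyshev: P(|Xbar-mu| >= 5/6) <= Var(Xbar)/(5/6)^2 = (1/51)/(25/36) = 12/425

12/425


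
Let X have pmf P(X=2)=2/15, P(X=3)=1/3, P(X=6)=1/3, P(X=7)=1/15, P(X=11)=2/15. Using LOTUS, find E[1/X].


E[1/X] = sum(g(x)*P(x))
= 1/2*2/15 + 1/3*1/3 + 1/6*1/3 + 1/7*1/15 + 1/11*2/15
= 589/2310

589/2310


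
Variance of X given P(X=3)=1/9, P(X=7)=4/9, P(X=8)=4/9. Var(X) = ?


E[X] = 7, E[X^2] = 461/9
Var(X) = E[X^2] - (E[X])^2 = 461/9 - (7)^2 = 20/9

20/9


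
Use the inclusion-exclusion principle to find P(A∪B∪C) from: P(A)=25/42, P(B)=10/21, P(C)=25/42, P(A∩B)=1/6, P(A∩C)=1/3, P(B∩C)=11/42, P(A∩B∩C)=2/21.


P(A∪B∪C) = P(A)+P(B)+P(C) - P(AB)-P(AC)-P(BC) + P(ABC)
= 25/42+10/21+25/42 - 1/6-1/3-11/42 + 2/21
= 1

1


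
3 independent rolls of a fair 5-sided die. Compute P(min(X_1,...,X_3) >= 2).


P(min >= 2) = P(all X_i >= 2) = (P(X_1 >= 2))^3
= (4/5)^3 = 64/125

64/125


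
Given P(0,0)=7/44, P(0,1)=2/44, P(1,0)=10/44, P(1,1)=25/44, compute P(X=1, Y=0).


Read from table: P(X=1, Y=0) = 10/44 = 5/22

5/22


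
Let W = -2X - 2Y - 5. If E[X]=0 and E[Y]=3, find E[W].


E[-2X - 2Y - 5] = -2*E[X] - 2*E[Y] - 5
= (-2)*(0) + (-2)*(3) + (-5)
= 0 - 6 - 5 = -11

-11


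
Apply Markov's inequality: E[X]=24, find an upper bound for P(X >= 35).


Markov: P(X >= a) <= E[X]/a
P(X >= 35) <= 24/35

24/35


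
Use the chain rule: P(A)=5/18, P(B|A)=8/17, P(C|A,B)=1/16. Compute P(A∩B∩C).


P(A∩B∩C) = P(A) * P(B|A) * P(C|A∩B)
= 5/18 * 8/17 * 1/16
= 20/153 * 1/16 = 5/612

5/612


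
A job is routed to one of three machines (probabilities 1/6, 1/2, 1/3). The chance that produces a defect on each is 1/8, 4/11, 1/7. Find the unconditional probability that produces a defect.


P(A) = P(A|B1)P(B1) + P(A|B2)P(B2) + P(A|B3)P(B3)
= 1/8*1/6 + 4/11*1/2 + 1/7*1/3
= 1/48 + 2/11 + 1/21 = 925/3696

925/3696


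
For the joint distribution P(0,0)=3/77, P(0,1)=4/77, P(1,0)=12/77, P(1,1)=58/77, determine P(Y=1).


P(Y=1) = P(0,1)+P(1,1) = 4/77 + 58/77 = 62/77

62/77


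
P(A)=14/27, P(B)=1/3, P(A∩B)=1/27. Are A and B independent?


P(A)*P(B) = 14/27*1/3 = 14/81
P(A∩B) = 1/27 != 14/81, so not independent

No, A and B are not independent


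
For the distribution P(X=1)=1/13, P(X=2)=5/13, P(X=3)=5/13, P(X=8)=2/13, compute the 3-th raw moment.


E[X^3] = sum(x^3 * P(x))
= 1*1/13 + 8*5/13 + 27*5/13 + 512*2/13
= 1200/13

1200/13


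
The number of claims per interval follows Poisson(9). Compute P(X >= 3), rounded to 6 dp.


P(X>=3) = 1 - P(X<=2) = 1 - (e^(-9)*9^0/0! + e^(-9)*9^1/1! + e^(-9)*9^2/2!)
≈ 1 - (0.0001234098 + 0.0011106882 + 0.0049980971)
= 1 - 0.0062321951 = 0.9937678049
≈ 0.993768

0.993768


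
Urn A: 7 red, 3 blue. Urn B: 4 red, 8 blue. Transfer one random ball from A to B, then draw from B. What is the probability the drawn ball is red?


P(transfer red) = 7/10; P(transfer blue) = 3/10
If red transferred: Urn II has 5 red of 13, so P(red|red moved) = 5/13
If blue transferred: Urn II has 4 red of 13, so P(red|blue moved) = 4/13
By total probability: P(red) = 7/10*5/13 + 3/10*4/13 = 47/130

47/130


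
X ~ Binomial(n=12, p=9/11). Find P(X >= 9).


P(X>=9) = P(X=9) + P(X=10) + P(X=11) + P(X=12)
= 61987278240/285311670611 + 83682825624/285311670611 + 753145430616/3138428376721 + 282429536481/3138428376721
= 239813282691/285311670611

239813282691/285311670611


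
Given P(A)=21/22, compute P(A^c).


P(A') = 1 - P(A) = 1 - 21/22 = 1/22

1/22


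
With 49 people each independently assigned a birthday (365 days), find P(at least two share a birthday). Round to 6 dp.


P(all different) = prod((365-i)/365 for i=0..48) = 0.034220
P(at least one match) = 1 - 0.034220 = 0.965780

0.965780


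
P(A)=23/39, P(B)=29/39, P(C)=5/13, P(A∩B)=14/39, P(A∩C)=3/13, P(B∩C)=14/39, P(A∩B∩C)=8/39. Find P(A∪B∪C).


P(A∪B∪C) = P(A)+P(B)+P(C) - P(AB)-P(AC)-P(BC) + P(ABC)
= 23/39+29/39+5/13 - 14/39-3/13-14/39 + 8/39
= 38/39

38/39


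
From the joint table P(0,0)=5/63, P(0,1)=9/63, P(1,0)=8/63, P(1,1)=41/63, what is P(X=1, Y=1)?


Read from table: P(X=1, Y=1) = 41/63

41/63


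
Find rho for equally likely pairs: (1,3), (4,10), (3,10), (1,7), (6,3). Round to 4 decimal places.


Cov(X,Y) = -0.2000, Var(X) = 3.6000, Var(Y) = 9.8400
rho = Cov/(sqrt(VarX)*sqrt(VarY)) = -0.0336

-0.0336


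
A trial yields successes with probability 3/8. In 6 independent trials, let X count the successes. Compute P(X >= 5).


P(X>=5) = P(X=5) + P(X=6)
= 3645/131072 + 729/262144
= 8019/262144

8019/262144


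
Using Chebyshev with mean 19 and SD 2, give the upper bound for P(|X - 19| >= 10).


k = 10/2 = 5
Chebyshev: P(|X-mu| >= k*sigma) <= 1/k^2 = 1/5^2 = 1/25

1/25


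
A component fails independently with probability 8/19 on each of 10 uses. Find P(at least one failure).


P(at least one) = 1 - P(none)
P(none) = (1 - 8/19)^10 = (11/19)^10 = 25937424601/6131066257801
P(at least one) = 1 - 25937424601/6131066257801 = 6105128833200/6131066257801

6105128833200/6131066257801


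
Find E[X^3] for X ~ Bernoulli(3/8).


For Bernoulli: X in {0,1}
E[X^3] = 0^3*(1-3/8) + 1^3*3/8 = 3/8

3/8


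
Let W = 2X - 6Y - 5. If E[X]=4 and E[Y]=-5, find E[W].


E[2X - 6Y - 5] = 2*E[X] - 6*E[Y] - 5
= (2)*(4) + (-6)*(-5) + (-5)
= 8 + 30 - 5 = 33

33


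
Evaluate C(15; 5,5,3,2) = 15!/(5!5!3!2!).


15! = 1307674368000
Denominator: 5!=120 * 5!=120 * 3!=6 * 2!=2
Coefficient = 1307674368000 / 172800 = 7567560

7567560


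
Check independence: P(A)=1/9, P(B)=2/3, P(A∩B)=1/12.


P(A)*P(B) = 1/9*2/3 = 2/27
P(A∩B) = 1/12 != 2/27, so not independent

No, A and B are not independent


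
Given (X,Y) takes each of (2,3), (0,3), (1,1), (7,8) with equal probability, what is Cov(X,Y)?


E[X]=5/2, E[Y]=15/4, E[XY]=63/4
Cov(X,Y) = E[XY] - E[X]E[Y] = 63/4 - 5/2*15/4 = 51/8

51/8


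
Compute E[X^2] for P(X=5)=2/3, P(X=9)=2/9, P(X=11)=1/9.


E[X^2] = sum(g(x)*P(x))
= 25*2/3 + 81*2/9 + 121*1/9
= 433/9

433/9


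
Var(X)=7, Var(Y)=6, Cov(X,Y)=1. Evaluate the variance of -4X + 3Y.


Var(-4X + 3Y) = (-4)^2*Var(X) + 3^2*Var(Y) + 2*(-4)*3*Cov(X,Y)
= 16*7 + 9*6 - 24*1
= 112 + 54 - 24 = 142

142


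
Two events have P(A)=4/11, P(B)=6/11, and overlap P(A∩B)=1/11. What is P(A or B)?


P(A∪B) = P(A) + P(B) - P(A∩B)
= 4/11 + 6/11 - 1/11 = 9/11

9/11


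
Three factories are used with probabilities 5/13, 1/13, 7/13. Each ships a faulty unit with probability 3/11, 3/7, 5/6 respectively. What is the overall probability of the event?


P(A) = P(A|B1)P(B1) + P(A|B2)P(B2) + P(A|B3)P(B3)
= 3/11*5/13 + 3/7*1/13 + 5/6*7/13
= 15/143 + 3/91 + 35/78 = 271/462

271/462


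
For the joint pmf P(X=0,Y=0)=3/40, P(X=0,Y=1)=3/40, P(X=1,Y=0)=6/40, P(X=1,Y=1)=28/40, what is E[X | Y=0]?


P(Y=0) = 9/40
E[X|Y=0] = (0*3 + 1*6)/9 = 6/9 = 2/3

2/3


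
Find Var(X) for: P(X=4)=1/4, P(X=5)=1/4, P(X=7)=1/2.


E[X] = 23/4, E[X^2] = 139/4
Var(X) = E[X^2] - (E[X])^2 = 139/4 - (23/4)^2 = 27/16

27/16


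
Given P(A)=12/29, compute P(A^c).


P(A') = 1 - P(A) = 1 - 12/29 = 17/29

17/29


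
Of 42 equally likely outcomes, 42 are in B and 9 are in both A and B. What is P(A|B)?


P(A|B) = P(A∩B)/P(B) = (9/42)/(42/42) = 9/42 = 3/14

3/14


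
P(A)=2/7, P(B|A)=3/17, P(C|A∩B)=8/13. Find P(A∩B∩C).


P(A∩B∩C) = P(A) * P(B|A) * P(C|A∩B)
= 2/7 * 3/17 * 8/13
= 6/119 * 8/13 = 48/1547

48/1547


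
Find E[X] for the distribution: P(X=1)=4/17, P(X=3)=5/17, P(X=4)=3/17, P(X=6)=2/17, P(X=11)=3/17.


E[X] = sum(x * P(x))
= 1*4/17 + 3*5/17 + 4*3/17 + 6*2/17 + 11*3/17
= 76/17

76/17


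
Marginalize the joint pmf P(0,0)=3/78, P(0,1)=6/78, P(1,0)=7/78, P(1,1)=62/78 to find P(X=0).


P(X=0) = P(0,0)+P(0,1) = 3/78 + 6/78 = 9/78 = 3/26

3/26


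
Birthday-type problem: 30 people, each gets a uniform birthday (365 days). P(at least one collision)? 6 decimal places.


P(all different) = prod((365-i)/365 for i=0..29) = 0.293684
P(at least one match) = 1 - 0.293684 = 0.706316

0.706316


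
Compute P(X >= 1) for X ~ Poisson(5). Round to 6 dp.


P(X>=1) = 1 - P(X<=0) = 1 - (e^(-5)*5^0/0!)
≈ 1 - 0.0067379470 = 0.9932620530
≈ 0.993262

0.993262


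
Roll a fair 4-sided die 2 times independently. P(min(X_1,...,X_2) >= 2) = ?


P(min >= 2) = P(all X_i >= 2) = (P(X_1 >= 2))^2
= (3/4)^2 = 9/16

9/16


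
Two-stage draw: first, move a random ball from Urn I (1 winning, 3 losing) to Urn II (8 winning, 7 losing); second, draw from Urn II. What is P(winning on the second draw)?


P(transfer winning) = 1/4; P(transfer losing) = 3/4
If winning transferred: Urn II has 9 winning of 16, so P(winning|winning moved) = 9/16
If losing transferred: Urn II has 8 winning of 16, so P(winning|losing moved) = 1/2
By total probability: P(winning) = 1/4*9/16 + 3/4*1/2 = 33/64

33/64


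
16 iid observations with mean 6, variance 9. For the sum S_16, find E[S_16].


E[S_n] = n*E[X_1] = 16*6 = 96

96


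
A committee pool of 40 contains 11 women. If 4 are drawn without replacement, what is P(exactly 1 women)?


P(X=1) = C(11,1)*C(29,3) / C(40,4)
= 11*3654 / 91390
= 40194/91390 = 20097/45695

20097/45695


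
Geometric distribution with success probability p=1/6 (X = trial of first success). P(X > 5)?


P(X > 5) = P(first 5 trials all fail) = (1-p)^5 = (5/6)^5 = 3125/7776

3125/7776


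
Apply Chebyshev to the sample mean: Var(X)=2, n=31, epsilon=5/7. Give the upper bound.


Var(Xbar) = Var(X)/n = 2/31
Chebyshev: P(|Xbar-mu| >= 5/7) <= Var(Xbar)/(5/7)^2 = (2/31)/(25/49) = 98/775

98/775


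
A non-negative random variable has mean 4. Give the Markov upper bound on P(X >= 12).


Markov: P(X >= a) <= E[X]/a
P(X >= 12) <= 4/12 = 1/3

1/3


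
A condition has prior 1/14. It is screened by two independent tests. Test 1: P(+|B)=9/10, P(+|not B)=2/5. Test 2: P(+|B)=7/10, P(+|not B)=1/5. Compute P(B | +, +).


After test 1: P(+) = 9/10*1/14 + 2/5*13/14 = 61/140
P(B|+) = (9/140)/(61/140) = 9/61
After test 2 (use post1 as new prior): P(+) = 7/10*9/61 + 1/5*52/61 = 167/610
P(B|+,+) = (63/610)/(167/610) = 63/167

63/167


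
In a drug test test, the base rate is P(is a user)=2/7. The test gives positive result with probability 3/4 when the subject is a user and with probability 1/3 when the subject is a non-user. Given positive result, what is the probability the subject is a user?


P(A) = P(A|B)P(B) + P(A|B')P(B') = 3/4*2/7 + 1/3*5/7 = 19/42
P(B|A) = P(A|B)P(B)/P(A) = (3/14)/(19/42) = 9/19

9/19


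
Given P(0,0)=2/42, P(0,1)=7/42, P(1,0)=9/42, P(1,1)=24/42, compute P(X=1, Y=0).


Read from table: P(X=1, Y=0) = 9/42 = 3/14

3/14


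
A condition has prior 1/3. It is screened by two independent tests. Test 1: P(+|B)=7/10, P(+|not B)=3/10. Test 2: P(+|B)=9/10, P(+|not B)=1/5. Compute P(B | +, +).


After test 1: P(+) = 7/10*1/3 + 3/10*2/3 = 13/30
P(B|+) = (7/30)/(13/30) = 7/13
After test 2 (use post1 as new prior): P(+) = 9/10*7/13 + 1/5*6/13 = 15/26
P(B|+,+) = (63/130)/(15/26) = 21/25

21/25


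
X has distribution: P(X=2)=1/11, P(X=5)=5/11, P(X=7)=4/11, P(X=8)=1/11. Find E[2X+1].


E[2X+1] = sum(g(x)*P(x))
= 5*1/11 + 11*5/11 + 15*4/11 + 17*1/11
= 137/11

137/11


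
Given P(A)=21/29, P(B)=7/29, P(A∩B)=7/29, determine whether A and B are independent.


P(A)*P(B) = 21/29*7/29 = 147/841
P(A∩B) = 7/29 != 147/841, so not independent

No, A and B are not independent


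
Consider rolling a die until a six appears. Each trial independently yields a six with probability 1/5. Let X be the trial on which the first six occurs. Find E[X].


For geometric (trials until first success), E[X] = 1/p = 1/(1/5) = 5

5


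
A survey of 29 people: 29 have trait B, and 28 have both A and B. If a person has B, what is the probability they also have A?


P(A|B) = P(A∩B)/P(B) = (28/29)/(29/29) = 28/29

28/29


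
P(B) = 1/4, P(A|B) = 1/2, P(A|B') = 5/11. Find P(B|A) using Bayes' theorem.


P(A) = P(A|B)P(B) + P(A|B')P(B') = 1/2*1/4 + 5/11*3/4 = 41/88
P(B|A) = P(A|B)P(B)/P(A) = (1/8)/(41/88) = 11/41

11/41


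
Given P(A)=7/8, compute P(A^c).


P(A') = 1 - P(A) = 1 - 7/8 = 1/8

1/8


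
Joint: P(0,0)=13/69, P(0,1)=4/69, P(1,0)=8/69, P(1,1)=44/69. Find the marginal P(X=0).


P(X=0) = P(0,0)+P(0,1) = 13/69 + 4/69 = 17/69

17/69


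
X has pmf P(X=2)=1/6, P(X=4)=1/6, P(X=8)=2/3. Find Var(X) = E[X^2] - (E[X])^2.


E[X] = 19/3, E[X^2] = 46
Var(X) = E[X^2] - (E[X])^2 = 46 - (19/3)^2 = 53/9

53/9


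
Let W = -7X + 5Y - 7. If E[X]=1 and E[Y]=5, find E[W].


E[-7X + 5Y - 7] = -7*E[X] + 5*E[Y] - 7
= (-7)*(1) + (5)*(5) + (-7)
= -7 + 25 - 7 = 11

11


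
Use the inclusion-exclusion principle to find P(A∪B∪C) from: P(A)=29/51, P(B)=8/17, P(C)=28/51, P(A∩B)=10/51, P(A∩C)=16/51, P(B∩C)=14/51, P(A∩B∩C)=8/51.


P(A∪B∪C) = P(A)+P(B)+P(C) - P(AB)-P(AC)-P(BC) + P(ABC)
= 29/51+8/17+28/51 - 10/51-16/51-14/51 + 8/51
= 49/51

49/51


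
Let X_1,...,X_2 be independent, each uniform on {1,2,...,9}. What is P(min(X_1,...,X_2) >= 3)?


P(min >= 3) = P(all X_i >= 3) = (P(X_1 >= 3))^2
= (7/9)^2 = 49/81

49/81


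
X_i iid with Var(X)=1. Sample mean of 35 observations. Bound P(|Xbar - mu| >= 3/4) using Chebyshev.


Var(Xbar) = Var(X)/n = 1/35
Chebyshev: P(|Xbar-mu| >= 3/4) <= Var(Xbar)/(3/4)^2 = (1/35)/(9/16) = 16/315

16/315


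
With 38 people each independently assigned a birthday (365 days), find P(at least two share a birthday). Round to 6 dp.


P(all different) = prod((365-i)/365 for i=0..37) = 0.135932
P(at least one match) = 1 - 0.135932 = 0.864068

0.864068


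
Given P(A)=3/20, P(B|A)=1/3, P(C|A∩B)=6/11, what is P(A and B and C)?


P(A∩B∩C) = P(A) * P(B|A) * P(C|A∩B)
= 3/20 * 1/3 * 6/11
= 1/20 * 6/11 = 3/110

3/110


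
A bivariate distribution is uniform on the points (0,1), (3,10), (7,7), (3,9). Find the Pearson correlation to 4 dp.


Cov(X,Y) = 4.5625, Var(X) = 6.1875, Var(Y) = 12.1875
rho = Cov/(sqrt(VarX)*sqrt(VarY)) = 0.5254

0.5254


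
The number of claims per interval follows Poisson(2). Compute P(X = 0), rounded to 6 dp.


P(X=0) = e^(-2) * 2^0 / 0!
≈ 0.1353352832 * 1 / 1
≈ 0.135335

0.135335


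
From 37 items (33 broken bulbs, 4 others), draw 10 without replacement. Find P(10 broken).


P(X=10) = C(33,10)*C(4,0) / C(37,10)
= 92561040*1 / 348330136
= 92561040/348330136 = 1170/4403

1170/4403


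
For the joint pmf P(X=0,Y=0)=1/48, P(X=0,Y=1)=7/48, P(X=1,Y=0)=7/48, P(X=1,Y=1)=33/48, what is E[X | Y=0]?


P(Y=0) = 8/48
E[X|Y=0] = (0*1 + 1*7)/8 = 7/8

7/8


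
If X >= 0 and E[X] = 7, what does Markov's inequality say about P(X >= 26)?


Markov: P(X >= a) <= E[X]/a
P(X >= 26) <= 7/26

7/26


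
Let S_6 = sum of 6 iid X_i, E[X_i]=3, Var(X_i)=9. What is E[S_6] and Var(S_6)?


E[S_n] = n*mu = 6*3 = 18
Var(S_n) = n*sigma^2 = 6*9 = 54

E[S_6]=18, Var(S_6)=54


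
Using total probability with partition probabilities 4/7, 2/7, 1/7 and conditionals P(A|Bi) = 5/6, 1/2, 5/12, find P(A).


P(A) = P(A|B1)P(B1) + P(A|B2)P(B2) + P(A|B3)P(B3)
= 5/6*4/7 + 1/2*2/7 + 5/12*1/7
= 10/21 + 1/7 + 5/84 = 19/28

19/28


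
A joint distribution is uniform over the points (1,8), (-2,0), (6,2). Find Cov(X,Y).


E[X]=5/3, E[Y]=10/3, E[XY]=20/3
Cov(X,Y) = E[XY] - E[X]E[Y] = 20/3 - 5/3*10/3 = 10/9

10/9


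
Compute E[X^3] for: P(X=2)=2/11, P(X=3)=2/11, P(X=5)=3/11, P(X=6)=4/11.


E[X^3] = sum(x^3 * P(x))
= 8*2/11 + 27*2/11 + 125*3/11 + 216*4/11
= 119

119


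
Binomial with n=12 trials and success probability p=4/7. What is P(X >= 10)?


P(X>=10) = P(X=10) + P(X=11) + P(X=12)
= 622854144/13841287201 + 150994944/13841287201 + 16777216/13841287201
= 790626304/13841287201

790626304/13841287201


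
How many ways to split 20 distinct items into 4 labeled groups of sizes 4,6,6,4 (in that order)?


20! = 2432902008176640000
Denominator: 4!=24 * 6!=720 * 6!=720 * 4!=24
Coefficient = 2432902008176640000 / 298598400 = 8147739600

8147739600
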